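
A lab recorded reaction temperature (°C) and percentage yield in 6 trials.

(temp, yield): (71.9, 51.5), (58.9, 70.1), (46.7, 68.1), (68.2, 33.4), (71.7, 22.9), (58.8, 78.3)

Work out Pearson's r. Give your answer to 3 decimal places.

n = 6, Σx = 376.2, Σy = 324.3, Σx² = 24069.28, Σy² = 19974.73, Σxy = 19535.86
nΣxy − ΣxΣy = 117215.16 − 122001.66 = -4786.5
nΣx² − (Σx)² = 144415.68 − 141526.44 = 2889.24; nΣy² − (Σy)² = 119848.38 − 105170.49 = 14677.89
r = -4786.5 / √(2889.24 × 14677.89) = -4786.5 / 6512.1384 ≈ -0.735

-0.735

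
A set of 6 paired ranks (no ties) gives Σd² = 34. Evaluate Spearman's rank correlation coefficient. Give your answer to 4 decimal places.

ρ = 1 − 6Σd² / [n(n²−1)] = 1 − 6×34 / (6×35)
  = 1 − 204/210 = 1 − 0.97143 ≈ 0.0286

0.0286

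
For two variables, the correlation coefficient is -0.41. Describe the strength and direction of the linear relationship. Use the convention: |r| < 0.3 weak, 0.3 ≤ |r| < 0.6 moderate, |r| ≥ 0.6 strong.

r = -0.41 < 0 so the relationship is negative.
|r| = 0.41, which falls in the moderate range.

moderate negative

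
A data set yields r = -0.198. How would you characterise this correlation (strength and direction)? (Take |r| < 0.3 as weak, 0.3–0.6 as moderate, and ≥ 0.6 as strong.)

weak negative

r = -0.198 < 0 so the relationship is negative.
|r| = 0.198, which falls in the weak range.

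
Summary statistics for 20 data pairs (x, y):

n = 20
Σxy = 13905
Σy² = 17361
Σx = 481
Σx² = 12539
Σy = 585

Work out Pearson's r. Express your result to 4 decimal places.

r = (nΣxy − ΣxΣy) / √[(nΣx² − (Σx)²)(nΣy² − (Σy)²)]
Numerator: 20×13905 − 481×585 = -3285
Denominator: √[(250780 − 231361)(347220 − 342225)] = √[19419 × 4995] = 9848.7514
r = -3285 / 9848.7514 ≈ -0.3335

-0.3335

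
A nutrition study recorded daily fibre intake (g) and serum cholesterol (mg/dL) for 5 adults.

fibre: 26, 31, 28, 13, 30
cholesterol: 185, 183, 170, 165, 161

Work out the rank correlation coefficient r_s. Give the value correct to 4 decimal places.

Rank fibre: 2, 5, 3, 1, 4
Rank cholesterol: 5, 4, 3, 2, 1
d = rank(fibre) − rank(cholesterol): -3, 1, 0, -1, 3; Σd² = 20
ρ = 1 − 6Σd² / [n(n²−1)] = 1 − 6×20 / (5×24) = 1 − 120/120 ≈ 0.0000

0.0000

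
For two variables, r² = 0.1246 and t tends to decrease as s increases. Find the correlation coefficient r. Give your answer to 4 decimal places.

|r| = √0.1246 = 0.3530
The association is negative, so r = −0.3530.

-0.3530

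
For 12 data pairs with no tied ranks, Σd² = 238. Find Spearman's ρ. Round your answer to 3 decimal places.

ρ = 1 − 6Σd² / [n(n²−1)] = 1 − 6×238 / (12×143)
  = 1 − 1428/1716 = 1 − 0.8322 ≈ 0.168

0.168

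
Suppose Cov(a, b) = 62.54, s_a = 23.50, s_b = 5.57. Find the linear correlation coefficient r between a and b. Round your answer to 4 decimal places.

r = Cov(a,b) / (s_a · s_b) = 62.54 / (23.50 × 5.57)
  = 62.54 / 130.8950 ≈ 0.4778

0.4778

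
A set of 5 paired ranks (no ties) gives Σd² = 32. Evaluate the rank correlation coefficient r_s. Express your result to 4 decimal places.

ρ = 1 − 6Σd² / [n(n²−1)] = 1 − 6×32 / (5×24)
  = 1 − 192/120 = 1 − 1.60000 ≈ -0.6000

-0.6000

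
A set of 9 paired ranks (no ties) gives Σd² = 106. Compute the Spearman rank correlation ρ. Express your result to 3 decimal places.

ρ = 1 − 6Σd² / [n(n²−1)] = 1 − 6×106 / (9×80)
  = 1 − 636/720 = 1 − 0.8833 ≈ 0.117

0.117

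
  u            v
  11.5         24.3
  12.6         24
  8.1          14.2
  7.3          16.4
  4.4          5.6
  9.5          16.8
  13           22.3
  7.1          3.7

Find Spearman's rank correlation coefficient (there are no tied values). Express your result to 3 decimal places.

0.857

Rank u: 6, 7, 4, 3, 1, 5, 8, 2
Rank v: 8, 7, 3, 4, 2, 5, 6, 1
d = rank(u) − rank(v): -2, 0, 1, -1, -1, 0, 2, 1; Σd² = 12
ρ = 1 − 6Σd² / [n(n²−1)] = 1 − 6×12 / (8×63) = 1 − 72/504 ≈ 0.857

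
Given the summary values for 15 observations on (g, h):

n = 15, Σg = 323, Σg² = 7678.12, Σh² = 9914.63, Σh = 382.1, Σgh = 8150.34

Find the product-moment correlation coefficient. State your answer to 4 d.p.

r = (nΣgh − ΣgΣh) / √[(nΣg² − (Σg)²)(nΣh² − (Σh)²)]
Numerator: 15×8150.34 − 323×382.1 = -1163.2
Denominator: √[(115171.8 − 104329)(148719.45 − 146000.41)] = √[10842.8 × 2719.04] = 5429.7336
r = -1163.2 / 5429.7336 ≈ -0.2142

-0.2142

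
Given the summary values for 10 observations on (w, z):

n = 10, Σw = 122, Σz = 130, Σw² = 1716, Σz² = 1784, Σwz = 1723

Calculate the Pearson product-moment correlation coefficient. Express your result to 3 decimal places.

r = (nΣwz − ΣwΣz) / √[(nΣw² − (Σw)²)(nΣz² − (Σz)²)]
Numerator: 10×1723 − 122×130 = 1370
Denominator: √[(17160 − 14884)(17840 − 16900)] = √[2276 × 940] = 1462.6825
r = 1370 / 1462.6825 ≈ 0.937

0.937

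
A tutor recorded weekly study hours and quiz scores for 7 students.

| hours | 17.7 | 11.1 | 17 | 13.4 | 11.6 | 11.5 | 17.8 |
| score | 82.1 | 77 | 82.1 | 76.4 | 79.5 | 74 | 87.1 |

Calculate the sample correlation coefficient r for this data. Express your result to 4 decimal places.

n = 7, Σx = 100.1, Σy = 558.2, Σx² = 1488.71, Σy² = 44629.44, Σxy = 8050.91
nΣxy − ΣxΣy = 56356.37 − 55875.82 = 480.55
nΣx² − (Σx)² = 10420.97 − 10020.01 = 400.96; nΣy² − (Σy)² = 312406.08 − 311587.24 = 818.84
r = 480.55 / √(400.96 × 818.84) = 480.55 / 572.9940 ≈ 0.8387

0.8387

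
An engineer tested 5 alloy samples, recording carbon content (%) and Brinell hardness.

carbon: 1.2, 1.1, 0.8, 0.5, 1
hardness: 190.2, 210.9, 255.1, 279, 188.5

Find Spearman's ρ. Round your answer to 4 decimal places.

Rank carbon: 5, 4, 2, 1, 3
Rank hardness: 2, 3, 4, 5, 1
d = rank(carbon) − rank(hardness): 3, 1, -2, -4, 2; Σd² = 34
ρ = 1 − 6Σd² / [n(n²−1)] = 1 − 6×34 / (5×24) = 1 − 204/120 ≈ -0.7000

-0.7000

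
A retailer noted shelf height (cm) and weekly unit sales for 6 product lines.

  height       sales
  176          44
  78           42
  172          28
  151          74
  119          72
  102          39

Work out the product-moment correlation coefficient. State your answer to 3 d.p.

-0.057

n = 6, Σx = 798, Σy = 299, Σx² = 114010, Σy² = 16665, Σxy = 39556
nΣxy − ΣxΣy = 237336 − 238602 = -1266
nΣx² − (Σx)² = 684060 − 636804 = 47256; nΣy² − (Σy)² = 99990 − 89401 = 10589
r = -1266 / √(47256 × 10589) = -1266 / 22369.4833 ≈ -0.057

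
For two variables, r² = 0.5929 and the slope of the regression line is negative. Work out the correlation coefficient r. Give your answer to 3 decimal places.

|r| = √0.5929 = 0.770
The association is negative, so r = −0.770.

-0.770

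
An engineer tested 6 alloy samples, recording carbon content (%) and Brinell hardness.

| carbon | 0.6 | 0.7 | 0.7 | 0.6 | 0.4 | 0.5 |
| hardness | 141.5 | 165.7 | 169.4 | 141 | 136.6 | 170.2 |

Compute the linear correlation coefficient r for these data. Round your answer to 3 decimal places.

0.492

n = 6, Σx = 3.5, Σy = 924.4, Σx² = 2.11, Σy² = 143683.7, Σxy = 543.81
nΣxy − ΣxΣy = 3262.86 − 3235.4 = 27.46
nΣx² − (Σx)² = 12.66 − 12.25 = 0.41; nΣy² − (Σy)² = 862102.2 − 854515.36 = 7586.84
r = 27.46 / √(0.41 × 7586.84) = 27.46 / 55.7728 ≈ 0.492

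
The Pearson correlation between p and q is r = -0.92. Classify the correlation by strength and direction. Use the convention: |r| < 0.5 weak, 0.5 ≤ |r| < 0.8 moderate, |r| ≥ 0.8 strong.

strong negative

r = -0.92 < 0 so the relationship is negative.
|r| = 0.92, which falls in the strong range.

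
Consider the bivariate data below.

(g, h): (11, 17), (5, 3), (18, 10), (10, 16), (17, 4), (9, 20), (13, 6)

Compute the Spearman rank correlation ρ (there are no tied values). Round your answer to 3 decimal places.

Rank g: 4, 1, 7, 3, 6, 2, 5
Rank h: 6, 1, 4, 5, 2, 7, 3
d = rank(g) − rank(h): -2, 0, 3, -2, 4, -5, 2; Σd² = 62
ρ = 1 − 6Σd² / [n(n²−1)] = 1 − 6×62 / (7×48) = 1 − 372/336 ≈ -0.107

-0.107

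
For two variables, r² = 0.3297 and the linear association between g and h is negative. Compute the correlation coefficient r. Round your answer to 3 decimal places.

|r| = √0.3297 = 0.574
The association is negative, so r = −0.574.

-0.574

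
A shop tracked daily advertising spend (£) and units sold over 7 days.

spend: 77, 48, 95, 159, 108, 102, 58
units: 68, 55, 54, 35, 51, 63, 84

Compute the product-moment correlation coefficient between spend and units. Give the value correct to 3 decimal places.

n = 7, Σx = 647, Σy = 410, Σx² = 67971, Σy² = 25416, Σxy = 35377
nΣxy − ΣxΣy = 247639 − 265270 = -17631
nΣx² − (Σx)² = 475797 − 418609 = 57188; nΣy² − (Σy)² = 177912 − 168100 = 9812
r = -17631 / √(57188 × 9812) = -17631 / 23688.1543 ≈ -0.744

-0.744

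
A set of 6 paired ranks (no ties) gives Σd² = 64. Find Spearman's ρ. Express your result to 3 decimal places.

-0.829

ρ = 1 − 6Σd² / [n(n²−1)] = 1 − 6×64 / (6×35)
  = 1 − 384/210 = 1 − 1.8286 ≈ -0.829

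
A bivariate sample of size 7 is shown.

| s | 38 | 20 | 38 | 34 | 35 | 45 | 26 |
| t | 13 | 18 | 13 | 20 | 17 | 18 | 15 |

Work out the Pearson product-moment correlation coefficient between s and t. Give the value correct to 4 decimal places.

n = 7, Σs = 236, Σt = 114, Σs² = 8370, Σt² = 1900, Σst = 3823
nΣst − ΣsΣt = 26761 − 26904 = -143
nΣs² − (Σs)² = 58590 − 55696 = 2894; nΣt² − (Σt)² = 13300 − 12996 = 304
r = -143 / √(2894 × 304) = -143 / 937.9638 ≈ -0.1525

-0.1525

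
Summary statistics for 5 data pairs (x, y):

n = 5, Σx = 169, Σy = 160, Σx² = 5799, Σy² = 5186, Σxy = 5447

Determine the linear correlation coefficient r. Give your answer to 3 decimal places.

0.515

r = (nΣxy − ΣxΣy) / √[(nΣx² − (Σx)²)(nΣy² − (Σy)²)]
Numerator: 5×5447 − 169×160 = 195
Denominator: √[(28995 − 28561)(25930 − 25600)] = √[434 × 330] = 378.4442
r = 195 / 378.4442 ≈ 0.515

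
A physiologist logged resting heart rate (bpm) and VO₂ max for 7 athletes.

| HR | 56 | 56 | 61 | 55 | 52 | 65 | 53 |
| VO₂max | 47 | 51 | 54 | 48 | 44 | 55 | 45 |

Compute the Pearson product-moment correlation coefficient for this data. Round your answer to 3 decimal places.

n = 7, Σx = 398, Σy = 344, Σx² = 22756, Σy² = 17016, Σxy = 19670
nΣxy − ΣxΣy = 137690 − 136912 = 778
nΣx² − (Σx)² = 159292 − 158404 = 888; nΣy² − (Σy)² = 119112 − 118336 = 776
r = 778 / √(888 × 776) = 778 / 830.1132 ≈ 0.937

0.937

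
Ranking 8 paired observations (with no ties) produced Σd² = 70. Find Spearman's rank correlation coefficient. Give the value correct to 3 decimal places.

0.167

ρ = 1 − 6Σd² / [n(n²−1)] = 1 − 6×70 / (8×63)
  = 1 − 420/504 = 1 − 0.8333 ≈ 0.167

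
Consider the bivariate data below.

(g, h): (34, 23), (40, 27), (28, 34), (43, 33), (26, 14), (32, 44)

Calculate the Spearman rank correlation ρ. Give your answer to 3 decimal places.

Rank g: 4, 5, 2, 6, 1, 3
Rank h: 2, 3, 5, 4, 1, 6
d = rank(g) − rank(h): 2, 2, -3, 2, 0, -3; Σd² = 30
ρ = 1 − 6Σd² / [n(n²−1)] = 1 − 6×30 / (6×35) = 1 − 180/210 ≈ 0.143

0.143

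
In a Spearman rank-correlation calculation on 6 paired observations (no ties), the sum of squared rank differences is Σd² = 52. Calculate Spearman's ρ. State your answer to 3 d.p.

ρ = 1 − 6Σd² / [n(n²−1)] = 1 − 6×52 / (6×35)
  = 1 − 312/210 = 1 − 1.4857 ≈ -0.486

-0.486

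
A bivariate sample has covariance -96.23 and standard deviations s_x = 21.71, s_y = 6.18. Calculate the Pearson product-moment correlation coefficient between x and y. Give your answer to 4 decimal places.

r = Cov(x,y) / (s_x · s_y) = -96.23 / (21.71 × 6.18)
  = -96.23 / 134.1678 ≈ -0.7172

-0.7172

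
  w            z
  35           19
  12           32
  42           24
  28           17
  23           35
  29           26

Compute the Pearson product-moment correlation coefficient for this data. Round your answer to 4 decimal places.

n = 6, Σw = 169, Σz = 153, Σw² = 5287, Σz² = 4151, Σwz = 4092
nΣwz − ΣwΣz = 24552 − 25857 = -1305
nΣw² − (Σw)² = 31722 − 28561 = 3161; nΣz² − (Σz)² = 24906 − 23409 = 1497
r = -1305 / √(3161 × 1497) = -1305 / 2175.3200 ≈ -0.5999

-0.5999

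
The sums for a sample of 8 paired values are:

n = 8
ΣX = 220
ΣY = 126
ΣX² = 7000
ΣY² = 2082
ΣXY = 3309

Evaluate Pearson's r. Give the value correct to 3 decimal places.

r = (nΣXY − ΣXΣY) / √[(nΣX² − (ΣX)²)(nΣY² − (ΣY)²)]
Numerator: 8×3309 − 220×126 = -1248
Denominator: √[(56000 − 48400)(16656 − 15876)] = √[7600 × 780] = 2434.7484
r = -1248 / 2434.7484 ≈ -0.513

-0.513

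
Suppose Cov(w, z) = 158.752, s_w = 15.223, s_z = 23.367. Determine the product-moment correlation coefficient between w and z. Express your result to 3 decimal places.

0.446

r = Cov(w,z) / (s_w · s_z) = 158.752 / (15.223 × 23.367)
  = 158.752 / 355.7158 ≈ 0.446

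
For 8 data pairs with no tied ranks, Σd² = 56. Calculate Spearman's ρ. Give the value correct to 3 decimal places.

ρ = 1 − 6Σd² / [n(n²−1)] = 1 − 6×56 / (8×63)
  = 1 − 336/504 = 1 − 0.6667 ≈ 0.333

0.333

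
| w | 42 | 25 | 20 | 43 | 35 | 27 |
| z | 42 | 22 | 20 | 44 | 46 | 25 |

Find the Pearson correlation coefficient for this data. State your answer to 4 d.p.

0.9178

n = 6, Σw = 192, Σz = 199, Σw² = 6592, Σz² = 7325, Σwz = 6891
nΣwz − ΣwΣz = 41346 − 38208 = 3138
nΣw² − (Σw)² = 39552 − 36864 = 2688; nΣz² − (Σz)² = 43950 − 39601 = 4349
r = 3138 / √(2688 × 4349) = 3138 / 3419.0806 ≈ 0.9178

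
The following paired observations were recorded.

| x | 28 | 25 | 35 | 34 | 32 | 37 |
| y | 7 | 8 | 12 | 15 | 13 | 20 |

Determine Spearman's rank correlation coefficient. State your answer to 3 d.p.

Rank x: 2, 1, 5, 4, 3, 6
Rank y: 1, 2, 3, 5, 4, 6
d = rank(x) − rank(y): 1, -1, 2, -1, -1, 0; Σd² = 8
ρ = 1 − 6Σd² / [n(n²−1)] = 1 − 6×8 / (6×35) = 1 − 48/210 ≈ 0.771

0.771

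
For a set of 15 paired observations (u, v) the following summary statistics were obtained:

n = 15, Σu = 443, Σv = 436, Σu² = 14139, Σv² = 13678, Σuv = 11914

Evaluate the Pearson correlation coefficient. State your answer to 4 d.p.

r = (nΣuv − ΣuΣv) / √[(nΣu² − (Σu)²)(nΣv² − (Σv)²)]
Numerator: 15×11914 − 443×436 = -14438
Denominator: √[(212085 − 196249)(205170 − 190096)] = √[15836 × 15074] = 15450.3030
r = -14438 / 15450.3030 ≈ -0.9345

-0.9345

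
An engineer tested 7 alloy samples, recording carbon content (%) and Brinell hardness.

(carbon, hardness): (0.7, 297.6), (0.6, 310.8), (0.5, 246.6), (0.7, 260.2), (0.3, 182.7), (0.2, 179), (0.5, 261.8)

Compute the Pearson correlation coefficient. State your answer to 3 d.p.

n = 7, Σx = 3.5, Σy = 1738.7, Σx² = 1.97, Σy² = 447637.53, Σxy = 921.75
nΣxy − ΣxΣy = 6452.25 − 6085.45 = 366.8
nΣx² − (Σx)² = 13.79 − 12.25 = 1.54; nΣy² − (Σy)² = 3133462.71 − 3023077.69 = 110385.02
r = 366.8 / √(1.54 × 110385.02) = 366.8 / 412.3020 ≈ 0.890

0.890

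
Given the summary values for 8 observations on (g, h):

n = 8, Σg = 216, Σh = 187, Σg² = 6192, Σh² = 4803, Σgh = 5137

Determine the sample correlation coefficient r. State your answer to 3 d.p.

r = (nΣgh − ΣgΣh) / √[(nΣg² − (Σg)²)(nΣh² − (Σh)²)]
Numerator: 8×5137 − 216×187 = 704
Denominator: √[(49536 − 46656)(38424 − 34969)] = √[2880 × 3455] = 3154.4255
r = 704 / 3154.4255 ≈ 0.223

0.223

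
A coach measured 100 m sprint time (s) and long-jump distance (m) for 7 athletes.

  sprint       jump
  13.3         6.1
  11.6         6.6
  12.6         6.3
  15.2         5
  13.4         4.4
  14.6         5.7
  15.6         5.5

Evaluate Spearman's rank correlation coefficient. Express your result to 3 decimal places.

Rank sprint: 3, 1, 2, 6, 4, 5, 7
Rank jump: 5, 7, 6, 2, 1, 4, 3
d = rank(sprint) − rank(jump): -2, -6, -4, 4, 3, 1, 4; Σd² = 98
ρ = 1 − 6Σd² / [n(n²−1)] = 1 − 6×98 / (7×48) = 1 − 588/336 ≈ -0.750

-0.750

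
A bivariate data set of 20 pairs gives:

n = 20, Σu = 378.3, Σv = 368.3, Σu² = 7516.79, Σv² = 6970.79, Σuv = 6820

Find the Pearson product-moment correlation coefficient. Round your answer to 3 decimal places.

r = (nΣuv − ΣuΣv) / √[(nΣu² − (Σu)²)(nΣv² − (Σv)²)]
Numerator: 20×6820 − 378.3×368.3 = -2927.89
Denominator: √[(150335.8 − 143110.89)(139415.8 − 135644.89)] = √[7224.91 × 3770.91] = 5219.6250
r = -2927.89 / 5219.6250 ≈ -0.561

-0.561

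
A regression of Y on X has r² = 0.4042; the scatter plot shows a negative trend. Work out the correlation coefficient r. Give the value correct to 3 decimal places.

-0.636

|r| = √0.4042 = 0.636
The association is negative, so r = −0.636.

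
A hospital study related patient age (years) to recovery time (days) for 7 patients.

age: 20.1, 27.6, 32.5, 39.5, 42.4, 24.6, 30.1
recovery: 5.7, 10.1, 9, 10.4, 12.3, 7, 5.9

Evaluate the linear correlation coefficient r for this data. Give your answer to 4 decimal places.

0.8175

n = 7, Σx = 216.8, Σy = 60.4, Σx² = 7091.2, Σy² = 558.76, Σxy = 1967.94
nΣxy − ΣxΣy = 13775.58 − 13094.72 = 680.86
nΣx² − (Σx)² = 49638.4 − 47002.24 = 2636.16; nΣy² − (Σy)² = 3911.32 − 3648.16 = 263.16
r = 680.86 / √(2636.16 × 263.16) = 680.86 / 832.9057 ≈ 0.8175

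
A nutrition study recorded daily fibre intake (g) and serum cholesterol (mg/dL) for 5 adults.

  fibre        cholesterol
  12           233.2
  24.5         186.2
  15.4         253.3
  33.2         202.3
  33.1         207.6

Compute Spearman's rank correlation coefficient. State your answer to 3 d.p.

Rank fibre: 1, 3, 2, 5, 4
Rank cholesterol: 4, 1, 5, 2, 3
d = rank(fibre) − rank(cholesterol): -3, 2, -3, 3, 1; Σd² = 32
ρ = 1 − 6Σd² / [n(n²−1)] = 1 − 6×32 / (5×24) = 1 − 192/120 ≈ -0.600

-0.600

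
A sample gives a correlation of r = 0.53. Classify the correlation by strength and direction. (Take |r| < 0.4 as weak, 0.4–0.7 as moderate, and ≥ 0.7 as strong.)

moderate positive

r = 0.53 > 0 so the relationship is positive.
|r| = 0.53, which falls in the moderate range.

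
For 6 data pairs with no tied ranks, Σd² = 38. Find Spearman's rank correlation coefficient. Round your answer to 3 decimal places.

ρ = 1 − 6Σd² / [n(n²−1)] = 1 − 6×38 / (6×35)
  = 1 − 228/210 = 1 − 1.0857 ≈ -0.086

-0.086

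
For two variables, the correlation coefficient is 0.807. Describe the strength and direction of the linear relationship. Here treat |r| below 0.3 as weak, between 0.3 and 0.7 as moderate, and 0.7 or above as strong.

r = 0.807 > 0 so the relationship is positive.
|r| = 0.807, which falls in the strong range.

strong positive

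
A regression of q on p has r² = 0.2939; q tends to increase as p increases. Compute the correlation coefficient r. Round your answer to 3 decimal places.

0.542

|r| = √0.2939 = 0.542
The association is positive, so r = 0.542.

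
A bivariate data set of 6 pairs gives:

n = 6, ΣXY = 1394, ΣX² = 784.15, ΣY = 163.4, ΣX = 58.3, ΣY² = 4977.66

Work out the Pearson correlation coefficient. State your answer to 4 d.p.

-0.5715

r = (nΣXY − ΣXΣY) / √[(nΣX² − (ΣX)²)(nΣY² − (ΣY)²)]
Numerator: 6×1394 − 58.3×163.4 = -1162.22
Denominator: √[(4704.9 − 3398.89)(29865.96 − 26699.56)] = √[1306.01 × 3166.4] = 2033.5560
r = -1162.22 / 2033.5560 ≈ -0.5715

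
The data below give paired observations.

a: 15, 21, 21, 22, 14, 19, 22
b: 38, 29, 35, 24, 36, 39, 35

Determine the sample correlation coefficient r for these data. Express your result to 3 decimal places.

n = 7, Σa = 134, Σb = 236, Σa² = 2632, Σb² = 8128, Σab = 4457
nΣab − ΣaΣb = 31199 − 31624 = -425
nΣa² − (Σa)² = 18424 − 17956 = 468; nΣb² − (Σb)² = 56896 − 55696 = 1200
r = -425 / √(468 × 1200) = -425 / 749.3998 ≈ -0.567

-0.567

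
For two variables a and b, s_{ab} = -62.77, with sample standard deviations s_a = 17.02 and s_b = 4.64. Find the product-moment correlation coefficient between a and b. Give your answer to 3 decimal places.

r = Cov(a,b) / (s_a · s_b) = -62.77 / (17.02 × 4.64)
  = -62.77 / 78.9728 ≈ -0.795

-0.795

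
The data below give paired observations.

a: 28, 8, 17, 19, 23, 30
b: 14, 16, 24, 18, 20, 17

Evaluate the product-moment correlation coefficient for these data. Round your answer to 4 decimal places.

-0.2200

n = 6, Σa = 125, Σb = 109, Σa² = 2927, Σb² = 2041, Σab = 2240
nΣab − ΣaΣb = 13440 − 13625 = -185
nΣa² − (Σa)² = 17562 − 15625 = 1937; nΣb² − (Σb)² = 12246 − 11881 = 365
r = -185 / √(1937 × 365) = -185 / 840.8359 ≈ -0.2200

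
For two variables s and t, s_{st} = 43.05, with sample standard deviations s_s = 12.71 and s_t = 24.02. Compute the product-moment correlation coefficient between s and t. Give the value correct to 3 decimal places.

r = Cov(s,t) / (s_s · s_t) = 43.05 / (12.71 × 24.02)
  = 43.05 / 305.2942 ≈ 0.141

0.141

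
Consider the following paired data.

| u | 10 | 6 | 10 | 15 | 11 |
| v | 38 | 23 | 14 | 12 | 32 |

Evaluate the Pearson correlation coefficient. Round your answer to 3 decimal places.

n = 5, Σu = 52, Σv = 119, Σu² = 582, Σv² = 3337, Σuv = 1190
nΣuv − ΣuΣv = 5950 − 6188 = -238
nΣu² − (Σu)² = 2910 − 2704 = 206; nΣv² − (Σv)² = 16685 − 14161 = 2524
r = -238 / √(206 × 2524) = -238 / 721.0714 ≈ -0.330

-0.330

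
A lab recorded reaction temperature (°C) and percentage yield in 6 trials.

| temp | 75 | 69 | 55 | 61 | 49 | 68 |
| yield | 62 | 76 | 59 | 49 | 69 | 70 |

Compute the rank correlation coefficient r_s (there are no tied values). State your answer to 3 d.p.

Rank temp: 6, 5, 2, 3, 1, 4
Rank yield: 3, 6, 2, 1, 4, 5
d = rank(temp) − rank(yield): 3, -1, 0, 2, -3, -1; Σd² = 24
ρ = 1 − 6Σd² / [n(n²−1)] = 1 − 6×24 / (6×35) = 1 − 144/210 ≈ 0.314

0.314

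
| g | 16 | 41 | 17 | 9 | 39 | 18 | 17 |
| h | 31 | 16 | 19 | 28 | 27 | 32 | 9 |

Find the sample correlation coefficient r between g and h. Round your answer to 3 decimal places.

-0.194

n = 7, Σg = 157, Σh = 162, Σg² = 4441, Σh² = 4196, Σgh = 3509
nΣgh − ΣgΣh = 24563 − 25434 = -871
nΣg² − (Σg)² = 31087 − 24649 = 6438; nΣh² − (Σh)² = 29372 − 26244 = 3128
r = -871 / √(6438 × 3128) = -871 / 4487.5454 ≈ -0.194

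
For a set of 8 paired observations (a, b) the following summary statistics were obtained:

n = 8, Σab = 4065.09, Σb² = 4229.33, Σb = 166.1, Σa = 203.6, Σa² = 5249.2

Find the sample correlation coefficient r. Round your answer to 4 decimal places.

r = (nΣab − ΣaΣb) / √[(nΣa² − (Σa)²)(nΣb² − (Σb)²)]
Numerator: 8×4065.09 − 203.6×166.1 = -1297.24
Denominator: √[(41993.6 − 41452.96)(33834.64 − 27589.21)] = √[540.64 × 6245.43] = 1837.5335
r = -1297.24 / 1837.5335 ≈ -0.7060

-0.7060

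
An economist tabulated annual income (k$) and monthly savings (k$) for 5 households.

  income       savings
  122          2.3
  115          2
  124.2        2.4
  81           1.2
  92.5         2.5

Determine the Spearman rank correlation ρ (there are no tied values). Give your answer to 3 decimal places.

0.400

Rank income: 4, 3, 5, 1, 2
Rank savings: 3, 2, 4, 1, 5
d = rank(income) − rank(savings): 1, 1, 1, 0, -3; Σd² = 12
ρ = 1 − 6Σd² / [n(n²−1)] = 1 − 6×12 / (5×24) = 1 − 72/120 ≈ 0.400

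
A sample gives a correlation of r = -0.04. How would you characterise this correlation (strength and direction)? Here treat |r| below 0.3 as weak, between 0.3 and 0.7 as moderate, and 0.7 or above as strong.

weak negative

r = -0.04 < 0 so the relationship is negative.
|r| = 0.04, which falls in the weak range.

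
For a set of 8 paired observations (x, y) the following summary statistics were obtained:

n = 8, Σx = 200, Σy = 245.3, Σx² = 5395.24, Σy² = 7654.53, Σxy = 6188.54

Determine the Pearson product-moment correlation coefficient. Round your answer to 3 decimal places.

0.244

r = (nΣxy − ΣxΣy) / √[(nΣx² − (Σx)²)(nΣy² − (Σy)²)]
Numerator: 8×6188.54 − 200×245.3 = 448.32
Denominator: √[(43161.92 − 40000)(61236.24 − 60172.09)] = √[3161.92 × 1064.15] = 1834.3274
r = 448.32 / 1834.3274 ≈ 0.244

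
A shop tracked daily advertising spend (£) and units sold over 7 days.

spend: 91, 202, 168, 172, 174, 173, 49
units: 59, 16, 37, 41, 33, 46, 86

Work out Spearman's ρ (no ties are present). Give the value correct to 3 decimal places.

Rank spend: 2, 7, 3, 4, 6, 5, 1
Rank units: 6, 1, 3, 4, 2, 5, 7
d = rank(spend) − rank(units): -4, 6, 0, 0, 4, 0, -6; Σd² = 104
ρ = 1 − 6Σd² / [n(n²−1)] = 1 − 6×104 / (7×48) = 1 − 624/336 ≈ -0.857

-0.857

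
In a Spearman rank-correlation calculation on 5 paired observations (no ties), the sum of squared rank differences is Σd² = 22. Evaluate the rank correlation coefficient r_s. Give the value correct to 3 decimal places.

ρ = 1 − 6Σd² / [n(n²−1)] = 1 − 6×22 / (5×24)
  = 1 − 132/120 = 1 − 1.1000 ≈ -0.100

-0.100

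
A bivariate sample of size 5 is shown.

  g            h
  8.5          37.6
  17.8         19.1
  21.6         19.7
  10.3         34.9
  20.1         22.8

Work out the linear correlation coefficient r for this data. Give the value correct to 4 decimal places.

-0.9510

n = 5, Σg = 78.3, Σh = 134.1, Σg² = 1365.75, Σh² = 3904.51, Σgh = 1902.85
nΣgh − ΣgΣh = 9514.25 − 10500.03 = -985.78
nΣg² − (Σg)² = 6828.75 − 6130.89 = 697.86; nΣh² − (Σh)² = 19522.55 − 17982.81 = 1539.74
r = -985.78 / √(697.86 × 1539.74) = -985.78 / 1036.5920 ≈ -0.9510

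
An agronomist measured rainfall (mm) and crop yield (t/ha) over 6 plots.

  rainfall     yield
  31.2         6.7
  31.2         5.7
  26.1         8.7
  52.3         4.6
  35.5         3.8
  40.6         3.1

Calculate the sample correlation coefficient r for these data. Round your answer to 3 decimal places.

n = 6, Σx = 216.9, Σy = 32.6, Σx² = 8271.99, Σy² = 198.28, Σxy = 1115.29
nΣxy − ΣxΣy = 6691.74 − 7070.94 = -379.2
nΣx² − (Σx)² = 49631.94 − 47045.61 = 2586.33; nΣy² − (Σy)² = 1189.68 − 1062.76 = 126.92
r = -379.2 / √(2586.33 × 126.92) = -379.2 / 572.9372 ≈ -0.662

-0.662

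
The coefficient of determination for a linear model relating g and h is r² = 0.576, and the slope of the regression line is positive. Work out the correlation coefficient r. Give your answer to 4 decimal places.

|r| = √0.576 = 0.7589
The association is positive, so r = 0.7589.

0.7589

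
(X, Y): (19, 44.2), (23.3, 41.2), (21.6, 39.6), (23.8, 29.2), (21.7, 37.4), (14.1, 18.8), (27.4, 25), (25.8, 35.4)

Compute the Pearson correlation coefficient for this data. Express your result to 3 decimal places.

0.173

n = 8, ΣX = 176.7, ΣY = 270.8, ΣX² = 4022.99, ΣY² = 9702.24, ΣXY = 6025.06
nΣXY − ΣXΣY = 48200.48 − 47850.36 = 350.12
nΣX² − (ΣX)² = 32183.92 − 31222.89 = 961.03; nΣY² − (ΣY)² = 77617.92 − 73332.64 = 4285.28
r = 350.12 / √(961.03 × 4285.28) = 350.12 / 2029.3552 ≈ 0.173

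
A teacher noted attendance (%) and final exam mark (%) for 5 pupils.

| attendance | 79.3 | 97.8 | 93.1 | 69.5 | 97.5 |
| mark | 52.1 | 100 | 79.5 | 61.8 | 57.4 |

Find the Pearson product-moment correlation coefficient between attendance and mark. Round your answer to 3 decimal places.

n = 5, Σx = 437.2, Σy = 350.8, Σx² = 38857.44, Σy² = 26148.66, Σxy = 31204.58
nΣxy − ΣxΣy = 156022.9 − 153369.76 = 2653.14
nΣx² − (Σx)² = 194287.2 − 191143.84 = 3143.36; nΣy² − (Σy)² = 130743.3 − 123060.64 = 7682.66
r = 2653.14 / √(3143.36 × 7682.66) = 2653.14 / 4914.2005 ≈ 0.540

0.540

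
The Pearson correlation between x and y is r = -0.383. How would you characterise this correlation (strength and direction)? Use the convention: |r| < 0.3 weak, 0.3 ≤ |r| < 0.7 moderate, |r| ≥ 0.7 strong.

r = -0.383 < 0 so the relationship is negative.
|r| = 0.383, which falls in the moderate range.

moderate negative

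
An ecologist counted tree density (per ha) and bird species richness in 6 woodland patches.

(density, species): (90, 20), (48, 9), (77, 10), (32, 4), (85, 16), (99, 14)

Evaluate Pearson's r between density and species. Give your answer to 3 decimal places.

0.852

n = 6, Σx = 431, Σy = 73, Σx² = 34383, Σy² = 1049, Σxy = 5876
nΣxy − ΣxΣy = 35256 − 31463 = 3793
nΣx² − (Σx)² = 206298 − 185761 = 20537; nΣy² − (Σy)² = 6294 − 5329 = 965
r = 3793 / √(20537 × 965) = 3793 / 4451.7643 ≈ 0.852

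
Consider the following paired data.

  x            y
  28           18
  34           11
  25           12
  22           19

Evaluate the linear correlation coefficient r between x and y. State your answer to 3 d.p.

n = 4, Σx = 109, Σy = 60, Σx² = 3049, Σy² = 950, Σxy = 1596
nΣxy − ΣxΣy = 6384 − 6540 = -156
nΣx² − (Σx)² = 12196 − 11881 = 315; nΣy² − (Σy)² = 3800 − 3600 = 200
r = -156 / √(315 × 200) = -156 / 250.9980 ≈ -0.622

-0.622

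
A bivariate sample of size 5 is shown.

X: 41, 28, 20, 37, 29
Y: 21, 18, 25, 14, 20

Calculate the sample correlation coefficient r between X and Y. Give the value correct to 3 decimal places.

-0.565

n = 5, ΣX = 155, ΣY = 98, ΣX² = 5075, ΣY² = 1986, ΣXY = 2963
nΣXY − ΣXΣY = 14815 − 15190 = -375
nΣX² − (ΣX)² = 25375 − 24025 = 1350; nΣY² − (ΣY)² = 9930 − 9604 = 326
r = -375 / √(1350 × 326) = -375 / 663.4003 ≈ -0.565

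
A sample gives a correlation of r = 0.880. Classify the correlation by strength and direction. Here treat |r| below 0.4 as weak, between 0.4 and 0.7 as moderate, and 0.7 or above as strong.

strong positive

r = 0.880 > 0 so the relationship is positive.
|r| = 0.880, which falls in the strong range.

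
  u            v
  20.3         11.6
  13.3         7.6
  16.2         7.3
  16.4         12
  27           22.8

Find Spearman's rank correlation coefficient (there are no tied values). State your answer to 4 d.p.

Rank u: 4, 1, 2, 3, 5
Rank v: 3, 2, 1, 4, 5
d = rank(u) − rank(v): 1, -1, 1, -1, 0; Σd² = 4
ρ = 1 − 6Σd² / [n(n²−1)] = 1 − 6×4 / (5×24) = 1 − 24/120 ≈ 0.8000

0.8000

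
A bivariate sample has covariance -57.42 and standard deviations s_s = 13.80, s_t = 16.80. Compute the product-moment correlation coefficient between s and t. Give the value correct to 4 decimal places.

r = Cov(s,t) / (s_s · s_t) = -57.42 / (13.80 × 16.80)
  = -57.42 / 231.8400 ≈ -0.2477

-0.2477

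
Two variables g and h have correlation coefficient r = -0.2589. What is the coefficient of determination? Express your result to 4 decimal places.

r² = (-0.2589)² = 0.0670

0.0670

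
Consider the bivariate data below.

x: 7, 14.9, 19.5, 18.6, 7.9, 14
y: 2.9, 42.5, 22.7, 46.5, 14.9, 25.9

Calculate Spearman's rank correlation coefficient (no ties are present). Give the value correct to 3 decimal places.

0.657

Rank x: 1, 4, 6, 5, 2, 3
Rank y: 1, 5, 3, 6, 2, 4
d = rank(x) − rank(y): 0, -1, 3, -1, 0, -1; Σd² = 12
ρ = 1 − 6Σd² / [n(n²−1)] = 1 − 6×12 / (6×35) = 1 − 72/210 ≈ 0.657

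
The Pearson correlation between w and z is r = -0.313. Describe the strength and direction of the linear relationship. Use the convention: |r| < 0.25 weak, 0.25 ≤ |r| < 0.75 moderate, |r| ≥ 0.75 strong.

moderate negative

r = -0.313 < 0 so the relationship is negative.
|r| = 0.313, which falls in the moderate range.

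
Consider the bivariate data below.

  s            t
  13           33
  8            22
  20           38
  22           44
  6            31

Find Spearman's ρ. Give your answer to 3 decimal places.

0.900

Rank s: 3, 2, 4, 5, 1
Rank t: 3, 1, 4, 5, 2
d = rank(s) − rank(t): 0, 1, 0, 0, -1; Σd² = 2
ρ = 1 − 6Σd² / [n(n²−1)] = 1 − 6×2 / (5×24) = 1 − 12/120 ≈ 0.900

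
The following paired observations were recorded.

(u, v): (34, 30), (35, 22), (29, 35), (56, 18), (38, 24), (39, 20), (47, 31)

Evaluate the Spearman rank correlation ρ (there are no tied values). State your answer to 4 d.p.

Rank u: 2, 3, 1, 7, 4, 5, 6
Rank v: 5, 3, 7, 1, 4, 2, 6
d = rank(u) − rank(v): -3, 0, -6, 6, 0, 3, 0; Σd² = 90
ρ = 1 − 6Σd² / [n(n²−1)] = 1 − 6×90 / (7×48) = 1 − 540/336 ≈ -0.6071

-0.6071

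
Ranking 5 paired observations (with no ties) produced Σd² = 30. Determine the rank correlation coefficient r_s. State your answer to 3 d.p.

-0.500

ρ = 1 − 6Σd² / [n(n²−1)] = 1 − 6×30 / (5×24)
  = 1 − 180/120 = 1 − 1.5000 ≈ -0.500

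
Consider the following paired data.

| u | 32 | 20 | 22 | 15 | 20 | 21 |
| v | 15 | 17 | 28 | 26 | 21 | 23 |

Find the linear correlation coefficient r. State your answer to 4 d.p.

n = 6, Σu = 130, Σv = 130, Σu² = 2974, Σv² = 2944, Σuv = 2729
nΣuv − ΣuΣv = 16374 − 16900 = -526
nΣu² − (Σu)² = 17844 − 16900 = 944; nΣv² − (Σv)² = 17664 − 16900 = 764
r = -526 / √(944 × 764) = -526 / 849.2444 ≈ -0.6194

-0.6194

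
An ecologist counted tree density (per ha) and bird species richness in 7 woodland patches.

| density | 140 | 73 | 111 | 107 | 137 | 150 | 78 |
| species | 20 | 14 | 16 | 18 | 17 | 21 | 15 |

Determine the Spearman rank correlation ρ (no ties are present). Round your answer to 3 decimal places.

0.893

Rank density: 6, 1, 4, 3, 5, 7, 2
Rank species: 6, 1, 3, 5, 4, 7, 2
d = rank(density) − rank(species): 0, 0, 1, -2, 1, 0, 0; Σd² = 6
ρ = 1 − 6Σd² / [n(n²−1)] = 1 − 6×6 / (7×48) = 1 − 36/336 ≈ 0.893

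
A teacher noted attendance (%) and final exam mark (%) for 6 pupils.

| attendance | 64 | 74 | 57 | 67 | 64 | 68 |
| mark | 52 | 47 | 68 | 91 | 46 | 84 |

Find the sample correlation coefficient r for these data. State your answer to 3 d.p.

n = 6, Σx = 394, Σy = 388, Σx² = 26030, Σy² = 26990, Σxy = 25435
nΣxy − ΣxΣy = 152610 − 152872 = -262
nΣx² − (Σx)² = 156180 − 155236 = 944; nΣy² − (Σy)² = 161940 − 150544 = 11396
r = -262 / √(944 × 11396) = -262 / 3279.9122 ≈ -0.080

-0.080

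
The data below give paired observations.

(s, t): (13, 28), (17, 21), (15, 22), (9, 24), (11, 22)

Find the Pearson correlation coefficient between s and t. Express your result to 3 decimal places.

-0.340

n = 5, Σs = 65, Σt = 117, Σs² = 885, Σt² = 2769, Σst = 1509
nΣst − ΣsΣt = 7545 − 7605 = -60
nΣs² − (Σs)² = 4425 − 4225 = 200; nΣt² − (Σt)² = 13845 − 13689 = 156
r = -60 / √(200 × 156) = -60 / 176.6352 ≈ -0.340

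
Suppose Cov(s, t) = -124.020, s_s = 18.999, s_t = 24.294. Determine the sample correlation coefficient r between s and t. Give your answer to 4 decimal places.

-0.2687

r = Cov(s,t) / (s_s · s_t) = -124.020 / (18.999 × 24.294)
  = -124.020 / 461.5617 ≈ -0.2687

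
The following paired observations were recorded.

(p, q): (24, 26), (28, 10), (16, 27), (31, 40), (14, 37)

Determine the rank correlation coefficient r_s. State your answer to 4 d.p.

Rank p: 3, 4, 2, 5, 1
Rank q: 2, 1, 3, 5, 4
d = rank(p) − rank(q): 1, 3, -1, 0, -3; Σd² = 20
ρ = 1 − 6Σd² / [n(n²−1)] = 1 − 6×20 / (5×24) = 1 − 120/120 ≈ 0.0000

0.0000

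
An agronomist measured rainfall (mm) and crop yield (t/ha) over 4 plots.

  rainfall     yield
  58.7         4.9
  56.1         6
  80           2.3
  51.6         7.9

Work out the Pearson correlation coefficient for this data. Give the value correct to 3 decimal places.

n = 4, Σx = 246.4, Σy = 21.1, Σx² = 15655.46, Σy² = 127.71, Σxy = 1215.87
nΣxy − ΣxΣy = 4863.48 − 5199.04 = -335.56
nΣx² − (Σx)² = 62621.84 − 60712.96 = 1908.88; nΣy² − (Σy)² = 510.84 − 445.21 = 65.63
r = -335.56 / √(1908.88 × 65.63) = -335.56 / 353.9489 ≈ -0.948

-0.948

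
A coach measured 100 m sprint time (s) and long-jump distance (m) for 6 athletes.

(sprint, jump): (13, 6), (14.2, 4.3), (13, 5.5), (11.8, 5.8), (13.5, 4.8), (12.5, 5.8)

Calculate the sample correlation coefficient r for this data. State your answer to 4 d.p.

n = 6, Σx = 78, Σy = 32.2, Σx² = 1017.38, Σy² = 175.06, Σxy = 416.3
nΣxy − ΣxΣy = 2497.8 − 2511.6 = -13.8
nΣx² − (Σx)² = 6104.28 − 6084 = 20.28; nΣy² − (Σy)² = 1050.36 − 1036.84 = 13.52
r = -13.8 / √(20.28 × 13.52) = -13.8 / 16.5586 ≈ -0.8334

-0.8334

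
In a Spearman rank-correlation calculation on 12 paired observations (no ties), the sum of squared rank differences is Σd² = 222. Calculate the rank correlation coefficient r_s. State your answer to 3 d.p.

ρ = 1 − 6Σd² / [n(n²−1)] = 1 − 6×222 / (12×143)
  = 1 − 1332/1716 = 1 − 0.7762 ≈ 0.224

0.224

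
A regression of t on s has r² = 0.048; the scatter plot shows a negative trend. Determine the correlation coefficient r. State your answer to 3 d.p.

-0.219

|r| = √0.048 = 0.219
The association is negative, so r = −0.219.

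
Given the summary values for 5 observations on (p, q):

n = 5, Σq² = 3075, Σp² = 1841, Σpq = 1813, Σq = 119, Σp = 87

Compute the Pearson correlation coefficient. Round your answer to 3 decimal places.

-0.914

r = (nΣpq − ΣpΣq) / √[(nΣp² − (Σp)²)(nΣq² − (Σq)²)]
Numerator: 5×1813 − 87×119 = -1288
Denominator: √[(9205 − 7569)(15375 − 14161)] = √[1636 × 1214] = 1409.2920
r = -1288 / 1409.2920 ≈ -0.914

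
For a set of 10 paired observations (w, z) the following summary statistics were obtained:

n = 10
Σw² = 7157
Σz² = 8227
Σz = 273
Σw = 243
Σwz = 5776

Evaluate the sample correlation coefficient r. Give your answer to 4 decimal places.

-0.8714

r = (nΣwz − ΣwΣz) / √[(nΣw² − (Σw)²)(nΣz² − (Σz)²)]
Numerator: 10×5776 − 243×273 = -8579
Denominator: √[(71570 − 59049)(82270 − 74529)] = √[12521 × 7741] = 9845.0526
r = -8579 / 9845.0526 ≈ -0.8714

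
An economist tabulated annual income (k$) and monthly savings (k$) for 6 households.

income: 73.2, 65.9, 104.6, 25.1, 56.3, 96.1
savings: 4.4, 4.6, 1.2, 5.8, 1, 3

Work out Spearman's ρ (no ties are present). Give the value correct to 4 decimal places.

Rank income: 4, 3, 6, 1, 2, 5
Rank savings: 4, 5, 2, 6, 1, 3
d = rank(income) − rank(savings): 0, -2, 4, -5, 1, 2; Σd² = 50
ρ = 1 − 6Σd² / [n(n²−1)] = 1 − 6×50 / (6×35) = 1 − 300/210 ≈ -0.4286

-0.4286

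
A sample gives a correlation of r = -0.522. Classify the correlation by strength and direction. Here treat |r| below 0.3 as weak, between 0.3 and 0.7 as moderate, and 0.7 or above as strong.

r = -0.522 < 0 so the relationship is negative.
|r| = 0.522, which falls in the moderate range.

moderate negative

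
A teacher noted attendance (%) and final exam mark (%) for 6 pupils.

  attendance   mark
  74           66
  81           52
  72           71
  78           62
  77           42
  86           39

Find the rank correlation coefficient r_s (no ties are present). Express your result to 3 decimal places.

Rank attendance: 2, 5, 1, 4, 3, 6
Rank mark: 5, 3, 6, 4, 2, 1
d = rank(attendance) − rank(mark): -3, 2, -5, 0, 1, 5; Σd² = 64
ρ = 1 − 6Σd² / [n(n²−1)] = 1 − 6×64 / (6×35) = 1 − 384/210 ≈ -0.829

-0.829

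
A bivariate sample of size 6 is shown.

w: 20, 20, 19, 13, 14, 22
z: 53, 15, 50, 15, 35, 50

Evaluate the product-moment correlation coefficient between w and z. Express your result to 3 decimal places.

0.532

n = 6, Σw = 108, Σz = 218, Σw² = 2010, Σz² = 9484, Σwz = 4095
nΣwz − ΣwΣz = 24570 − 23544 = 1026
nΣw² − (Σw)² = 12060 − 11664 = 396; nΣz² − (Σz)² = 56904 − 47524 = 9380
r = 1026 / √(396 × 9380) = 1026 / 1927.2986 ≈ 0.532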